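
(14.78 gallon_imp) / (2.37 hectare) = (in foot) 9.301e-06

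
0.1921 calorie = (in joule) 0.8037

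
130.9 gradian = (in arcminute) 7069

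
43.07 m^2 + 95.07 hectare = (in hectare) 95.07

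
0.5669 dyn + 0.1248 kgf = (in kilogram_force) 0.1248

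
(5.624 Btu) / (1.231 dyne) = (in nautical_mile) 2.603e+05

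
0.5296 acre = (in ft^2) 2.307e+04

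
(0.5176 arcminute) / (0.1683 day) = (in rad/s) 1.035e-08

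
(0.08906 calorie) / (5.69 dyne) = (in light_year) 6.922e-13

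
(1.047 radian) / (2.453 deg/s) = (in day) 0.000283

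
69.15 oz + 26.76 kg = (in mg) 2.872e+07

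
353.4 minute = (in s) 2.12e+04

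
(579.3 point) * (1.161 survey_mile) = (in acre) 0.09436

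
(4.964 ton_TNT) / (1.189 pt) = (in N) 4.952e+13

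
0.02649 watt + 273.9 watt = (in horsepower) 0.3673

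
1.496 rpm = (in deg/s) 8.976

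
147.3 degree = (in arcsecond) 5.303e+05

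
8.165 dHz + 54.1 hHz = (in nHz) 5.411e+12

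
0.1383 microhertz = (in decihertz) 1.383e-06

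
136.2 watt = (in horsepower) 0.1826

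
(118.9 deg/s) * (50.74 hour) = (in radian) 3.791e+05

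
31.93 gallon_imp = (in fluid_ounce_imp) 5109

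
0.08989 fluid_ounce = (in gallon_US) 0.0007023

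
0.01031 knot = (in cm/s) 0.5304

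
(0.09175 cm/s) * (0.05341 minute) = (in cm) 0.294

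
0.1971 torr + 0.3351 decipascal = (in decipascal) 263.1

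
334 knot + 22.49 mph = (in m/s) 181.9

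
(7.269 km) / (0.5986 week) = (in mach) 5.897e-05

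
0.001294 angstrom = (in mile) 8.041e-17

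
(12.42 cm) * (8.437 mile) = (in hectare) 0.1686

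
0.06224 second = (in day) 7.204e-07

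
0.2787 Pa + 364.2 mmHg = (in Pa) 4.856e+04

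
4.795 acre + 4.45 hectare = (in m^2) 6.39e+04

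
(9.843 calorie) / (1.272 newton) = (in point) 9.178e+04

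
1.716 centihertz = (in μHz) 1.716e+04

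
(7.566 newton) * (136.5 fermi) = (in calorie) 2.468e-13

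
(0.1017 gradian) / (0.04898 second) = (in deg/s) 1.869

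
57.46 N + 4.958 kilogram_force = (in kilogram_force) 10.82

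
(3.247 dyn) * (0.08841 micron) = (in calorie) 6.861e-13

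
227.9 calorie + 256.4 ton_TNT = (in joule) 1.073e+12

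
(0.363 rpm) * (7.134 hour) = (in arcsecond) 2.014e+08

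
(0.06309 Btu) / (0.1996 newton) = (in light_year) 3.525e-14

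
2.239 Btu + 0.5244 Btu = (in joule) 2916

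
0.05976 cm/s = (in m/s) 0.0005976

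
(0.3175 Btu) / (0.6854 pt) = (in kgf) 1.413e+05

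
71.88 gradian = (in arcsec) 2.329e+05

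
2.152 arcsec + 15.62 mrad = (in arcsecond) 3224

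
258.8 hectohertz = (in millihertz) 2.588e+07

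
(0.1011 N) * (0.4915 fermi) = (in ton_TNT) 1.188e-26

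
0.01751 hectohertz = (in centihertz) 175.1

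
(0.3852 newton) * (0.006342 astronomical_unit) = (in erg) 3.655e+15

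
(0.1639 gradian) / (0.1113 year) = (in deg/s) 4.203e-08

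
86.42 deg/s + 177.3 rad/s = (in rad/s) 178.8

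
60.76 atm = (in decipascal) 6.157e+07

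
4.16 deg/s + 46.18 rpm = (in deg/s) 281.2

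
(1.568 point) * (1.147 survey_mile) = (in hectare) 0.0001021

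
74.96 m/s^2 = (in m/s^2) 74.96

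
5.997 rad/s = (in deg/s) 343.6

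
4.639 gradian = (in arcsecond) 1.503e+04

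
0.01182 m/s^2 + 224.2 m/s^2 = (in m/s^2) 224.2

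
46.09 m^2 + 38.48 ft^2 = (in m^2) 49.66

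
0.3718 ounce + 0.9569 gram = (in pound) 0.02535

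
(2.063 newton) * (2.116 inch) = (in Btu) 0.0001051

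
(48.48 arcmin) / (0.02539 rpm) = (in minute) 0.0884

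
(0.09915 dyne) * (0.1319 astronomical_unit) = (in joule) 1.956e+04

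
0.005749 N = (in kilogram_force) 0.0005862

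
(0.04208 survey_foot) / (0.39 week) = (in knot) 1.057e-07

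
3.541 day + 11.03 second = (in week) 0.5059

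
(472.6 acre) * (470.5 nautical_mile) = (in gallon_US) 4.402e+14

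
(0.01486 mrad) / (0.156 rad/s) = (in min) 1.588e-06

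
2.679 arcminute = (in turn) 0.000124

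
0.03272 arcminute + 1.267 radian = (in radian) 1.267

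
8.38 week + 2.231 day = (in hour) 1461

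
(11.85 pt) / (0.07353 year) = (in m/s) 1.803e-09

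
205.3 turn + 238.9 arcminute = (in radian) 1290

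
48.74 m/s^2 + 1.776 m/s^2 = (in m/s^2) 50.52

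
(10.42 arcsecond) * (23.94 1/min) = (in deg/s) 0.001155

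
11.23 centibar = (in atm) 0.1108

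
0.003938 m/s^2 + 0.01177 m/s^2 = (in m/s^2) 0.01571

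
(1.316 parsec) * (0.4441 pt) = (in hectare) 6.362e+08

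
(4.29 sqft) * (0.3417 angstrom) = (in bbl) 8.566e-11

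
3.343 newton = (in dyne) 3.343e+05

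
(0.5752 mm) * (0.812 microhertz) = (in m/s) 4.671e-10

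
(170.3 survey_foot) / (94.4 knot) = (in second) 1.069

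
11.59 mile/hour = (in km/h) 18.65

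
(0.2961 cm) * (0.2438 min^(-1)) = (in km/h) 4.331e-05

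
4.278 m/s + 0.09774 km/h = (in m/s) 4.305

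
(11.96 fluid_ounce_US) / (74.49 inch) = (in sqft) 0.002012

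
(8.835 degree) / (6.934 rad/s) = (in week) 3.677e-08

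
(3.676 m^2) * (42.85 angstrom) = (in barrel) 9.907e-08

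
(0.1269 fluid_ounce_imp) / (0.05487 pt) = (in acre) 4.603e-05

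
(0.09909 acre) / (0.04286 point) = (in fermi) 2.652e+22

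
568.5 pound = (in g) 2.579e+05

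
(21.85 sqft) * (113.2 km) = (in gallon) 6.07e+07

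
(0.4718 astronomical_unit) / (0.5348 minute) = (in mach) 6.46e+06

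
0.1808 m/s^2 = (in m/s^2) 0.1808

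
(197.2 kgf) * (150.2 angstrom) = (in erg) 290.5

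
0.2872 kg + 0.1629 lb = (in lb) 0.7961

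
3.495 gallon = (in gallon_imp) 2.91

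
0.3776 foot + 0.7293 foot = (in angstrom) 3.374e+09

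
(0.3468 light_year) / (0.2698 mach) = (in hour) 9.921e+09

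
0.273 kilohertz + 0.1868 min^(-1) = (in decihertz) 2730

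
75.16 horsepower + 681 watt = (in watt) 5.673e+04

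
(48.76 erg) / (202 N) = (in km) 2.414e-11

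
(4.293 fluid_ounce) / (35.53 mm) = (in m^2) 0.003573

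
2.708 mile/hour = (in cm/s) 121.1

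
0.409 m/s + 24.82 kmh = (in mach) 0.02145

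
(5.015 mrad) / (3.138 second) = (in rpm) 0.01526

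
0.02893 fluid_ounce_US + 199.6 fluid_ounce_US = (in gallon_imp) 1.299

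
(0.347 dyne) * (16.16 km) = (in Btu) 5.315e-05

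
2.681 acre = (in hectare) 1.085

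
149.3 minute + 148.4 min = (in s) 1.786e+04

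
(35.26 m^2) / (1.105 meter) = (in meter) 31.91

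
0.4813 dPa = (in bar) 4.813e-07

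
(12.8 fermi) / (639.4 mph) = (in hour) 1.244e-20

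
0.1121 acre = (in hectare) 0.04537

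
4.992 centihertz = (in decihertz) 0.4992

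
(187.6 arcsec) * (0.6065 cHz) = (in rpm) 5.268e-05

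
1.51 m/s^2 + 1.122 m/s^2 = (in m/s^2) 2.632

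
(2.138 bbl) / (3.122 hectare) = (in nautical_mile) 5.879e-09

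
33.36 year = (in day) 1.218e+04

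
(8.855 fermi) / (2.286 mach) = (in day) 1.317e-22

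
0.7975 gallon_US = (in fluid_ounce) 102.1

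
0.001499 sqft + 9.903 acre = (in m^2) 4.008e+04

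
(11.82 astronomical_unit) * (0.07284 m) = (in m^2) 1.288e+11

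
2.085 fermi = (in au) 1.394e-26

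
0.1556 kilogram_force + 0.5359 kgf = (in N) 6.781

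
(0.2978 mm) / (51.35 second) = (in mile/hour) 1.297e-05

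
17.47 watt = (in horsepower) 0.02343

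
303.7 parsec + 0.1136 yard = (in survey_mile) 5.823e+15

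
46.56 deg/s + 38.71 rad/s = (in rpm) 377.4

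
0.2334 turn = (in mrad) 1466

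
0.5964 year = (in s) 1.881e+07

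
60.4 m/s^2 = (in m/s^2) 60.4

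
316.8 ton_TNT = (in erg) 1.325e+19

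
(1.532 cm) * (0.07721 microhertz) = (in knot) 2.299e-09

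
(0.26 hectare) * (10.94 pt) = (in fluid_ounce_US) 3.393e+05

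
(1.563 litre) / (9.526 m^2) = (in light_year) 1.734e-20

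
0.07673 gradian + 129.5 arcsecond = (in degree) 0.105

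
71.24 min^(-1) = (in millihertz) 1187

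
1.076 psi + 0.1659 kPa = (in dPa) 7.585e+04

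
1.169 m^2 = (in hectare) 0.0001169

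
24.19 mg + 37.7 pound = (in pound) 37.7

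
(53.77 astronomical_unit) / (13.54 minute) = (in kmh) 3.564e+10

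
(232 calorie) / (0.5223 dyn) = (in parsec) 6.023e-09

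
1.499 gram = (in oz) 0.05288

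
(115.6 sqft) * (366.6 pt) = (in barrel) 8.736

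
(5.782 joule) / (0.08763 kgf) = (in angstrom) 6.728e+10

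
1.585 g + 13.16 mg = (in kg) 0.001598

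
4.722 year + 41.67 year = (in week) 2419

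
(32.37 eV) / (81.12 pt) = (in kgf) 1.848e-17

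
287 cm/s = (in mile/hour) 6.42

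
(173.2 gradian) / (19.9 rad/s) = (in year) 4.335e-09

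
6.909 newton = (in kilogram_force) 0.7045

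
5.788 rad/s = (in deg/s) 331.6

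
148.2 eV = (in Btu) 2.251e-20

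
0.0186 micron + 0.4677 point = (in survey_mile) 1.025e-07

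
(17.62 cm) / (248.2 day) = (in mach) 2.413e-11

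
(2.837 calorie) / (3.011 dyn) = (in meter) 3.942e+05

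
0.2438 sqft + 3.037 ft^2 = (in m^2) 0.3048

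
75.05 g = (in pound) 0.1655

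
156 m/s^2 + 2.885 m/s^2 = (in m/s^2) 158.9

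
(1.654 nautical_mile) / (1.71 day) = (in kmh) 0.07464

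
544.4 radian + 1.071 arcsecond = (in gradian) 3.466e+04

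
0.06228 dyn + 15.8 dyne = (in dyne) 15.86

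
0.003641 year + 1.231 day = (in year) 0.007014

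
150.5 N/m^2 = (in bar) 0.001505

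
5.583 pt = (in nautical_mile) 1.063e-06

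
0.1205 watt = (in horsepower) 0.0001616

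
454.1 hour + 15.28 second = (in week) 2.703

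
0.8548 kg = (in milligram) 8.548e+05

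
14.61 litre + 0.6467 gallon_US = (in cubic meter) 0.01706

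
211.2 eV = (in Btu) 3.207e-20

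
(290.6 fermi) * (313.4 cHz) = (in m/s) 9.107e-13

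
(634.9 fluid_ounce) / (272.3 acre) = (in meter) 1.704e-08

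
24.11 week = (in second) 1.458e+07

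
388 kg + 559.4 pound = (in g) 6.417e+05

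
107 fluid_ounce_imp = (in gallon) 0.8031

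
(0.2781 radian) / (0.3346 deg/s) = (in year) 1.51e-06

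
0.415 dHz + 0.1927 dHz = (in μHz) 6.077e+04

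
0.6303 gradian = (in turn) 0.001576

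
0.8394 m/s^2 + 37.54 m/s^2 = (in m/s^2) 38.38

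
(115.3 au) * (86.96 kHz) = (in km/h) 5.4e+18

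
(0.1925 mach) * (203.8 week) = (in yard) 8.835e+09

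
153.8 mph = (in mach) 0.2019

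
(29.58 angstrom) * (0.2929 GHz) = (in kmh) 3.119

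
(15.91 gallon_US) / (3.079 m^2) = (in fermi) 1.956e+13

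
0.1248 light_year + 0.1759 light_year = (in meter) 2.845e+15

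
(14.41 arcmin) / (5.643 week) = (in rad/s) 1.228e-09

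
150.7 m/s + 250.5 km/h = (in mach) 0.6469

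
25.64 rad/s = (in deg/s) 1469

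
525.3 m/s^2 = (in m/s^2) 525.3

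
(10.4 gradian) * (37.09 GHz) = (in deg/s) 3.472e+11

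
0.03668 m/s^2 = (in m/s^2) 0.03668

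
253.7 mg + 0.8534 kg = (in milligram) 8.537e+05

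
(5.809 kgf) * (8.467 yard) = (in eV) 2.753e+21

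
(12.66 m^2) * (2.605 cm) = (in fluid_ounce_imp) 1.161e+04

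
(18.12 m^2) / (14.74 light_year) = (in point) 3.683e-13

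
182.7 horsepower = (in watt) 1.362e+05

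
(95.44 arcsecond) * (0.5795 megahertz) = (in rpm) 2561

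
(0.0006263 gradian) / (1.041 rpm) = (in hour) 2.507e-08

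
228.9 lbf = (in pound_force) 228.9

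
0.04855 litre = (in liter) 0.04855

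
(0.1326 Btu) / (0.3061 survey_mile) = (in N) 0.284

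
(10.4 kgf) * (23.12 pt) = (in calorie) 0.1988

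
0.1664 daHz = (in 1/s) 1.664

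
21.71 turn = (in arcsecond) 2.814e+07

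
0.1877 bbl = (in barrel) 0.1877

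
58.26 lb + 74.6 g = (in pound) 58.42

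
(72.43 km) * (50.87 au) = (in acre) 1.362e+14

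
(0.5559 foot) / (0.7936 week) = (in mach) 1.037e-09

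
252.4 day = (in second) 2.181e+07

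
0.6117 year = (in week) 31.9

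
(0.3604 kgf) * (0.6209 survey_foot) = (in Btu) 0.000634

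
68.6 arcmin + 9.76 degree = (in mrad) 190.3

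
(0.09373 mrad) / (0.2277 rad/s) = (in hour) 1.143e-07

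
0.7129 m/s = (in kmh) 2.566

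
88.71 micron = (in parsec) 2.875e-21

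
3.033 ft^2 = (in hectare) 2.818e-05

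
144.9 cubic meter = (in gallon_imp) 3.187e+04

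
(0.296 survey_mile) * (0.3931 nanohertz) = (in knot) 3.64e-07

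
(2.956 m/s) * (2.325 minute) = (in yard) 451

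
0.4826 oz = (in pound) 0.03016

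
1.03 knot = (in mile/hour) 1.185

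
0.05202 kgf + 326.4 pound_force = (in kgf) 148.1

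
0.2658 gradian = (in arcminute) 14.35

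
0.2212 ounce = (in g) 6.271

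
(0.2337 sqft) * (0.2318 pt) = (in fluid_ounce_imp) 0.06249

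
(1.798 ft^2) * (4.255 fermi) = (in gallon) 1.878e-13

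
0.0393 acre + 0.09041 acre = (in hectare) 0.05249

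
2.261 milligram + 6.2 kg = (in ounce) 218.7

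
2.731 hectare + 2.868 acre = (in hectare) 3.892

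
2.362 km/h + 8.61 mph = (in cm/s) 450.5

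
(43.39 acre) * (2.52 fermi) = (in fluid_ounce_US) 1.496e-05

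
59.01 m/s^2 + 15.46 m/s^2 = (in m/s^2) 74.47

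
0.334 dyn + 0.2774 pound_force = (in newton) 1.234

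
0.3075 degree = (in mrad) 5.367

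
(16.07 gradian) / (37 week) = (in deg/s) 6.463e-07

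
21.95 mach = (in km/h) 2.691e+04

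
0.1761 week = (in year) 0.003377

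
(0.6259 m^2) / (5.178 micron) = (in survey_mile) 75.11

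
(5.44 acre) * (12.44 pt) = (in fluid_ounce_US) 3.267e+06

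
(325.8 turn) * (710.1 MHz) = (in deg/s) 8.329e+13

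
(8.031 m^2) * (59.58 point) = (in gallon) 44.59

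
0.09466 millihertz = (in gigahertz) 9.466e-14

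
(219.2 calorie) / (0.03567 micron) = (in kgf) 2.622e+09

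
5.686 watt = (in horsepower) 0.007625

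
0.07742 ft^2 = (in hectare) 7.193e-07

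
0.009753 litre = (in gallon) 0.002576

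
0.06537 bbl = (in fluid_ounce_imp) 365.8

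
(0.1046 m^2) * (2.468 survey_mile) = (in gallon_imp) 9.139e+04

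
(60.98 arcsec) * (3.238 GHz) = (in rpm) 9.141e+06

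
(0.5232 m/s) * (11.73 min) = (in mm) 3.682e+05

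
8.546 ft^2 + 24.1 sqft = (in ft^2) 32.65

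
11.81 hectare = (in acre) 29.18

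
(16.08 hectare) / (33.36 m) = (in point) 1.366e+07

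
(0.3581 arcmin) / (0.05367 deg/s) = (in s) 0.1112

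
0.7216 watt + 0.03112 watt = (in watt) 0.7527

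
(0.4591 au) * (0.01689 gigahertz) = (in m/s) 1.16e+18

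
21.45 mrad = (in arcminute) 73.74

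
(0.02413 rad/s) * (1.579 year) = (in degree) 6.884e+07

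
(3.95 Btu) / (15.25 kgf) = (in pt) 7.899e+04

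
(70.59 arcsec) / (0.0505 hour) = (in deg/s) 0.0001079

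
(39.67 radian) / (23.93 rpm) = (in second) 15.83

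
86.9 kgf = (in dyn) 8.522e+07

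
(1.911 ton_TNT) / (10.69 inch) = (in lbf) 6.62e+09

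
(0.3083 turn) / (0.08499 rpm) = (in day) 0.002519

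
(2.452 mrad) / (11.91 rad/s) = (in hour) 5.719e-08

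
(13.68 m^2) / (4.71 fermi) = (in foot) 9.529e+15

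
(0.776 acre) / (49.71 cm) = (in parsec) 2.047e-13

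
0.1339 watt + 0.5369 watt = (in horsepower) 0.0008996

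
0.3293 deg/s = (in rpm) 0.05488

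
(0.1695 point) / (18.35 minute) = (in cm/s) 5.431e-06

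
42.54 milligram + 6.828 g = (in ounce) 0.2424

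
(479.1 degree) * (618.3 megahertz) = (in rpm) 4.937e+10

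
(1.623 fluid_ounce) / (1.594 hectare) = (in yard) 3.293e-09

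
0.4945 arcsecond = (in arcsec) 0.4945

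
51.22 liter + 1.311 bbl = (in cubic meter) 0.2597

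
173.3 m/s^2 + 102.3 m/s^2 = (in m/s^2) 275.6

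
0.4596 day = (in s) 3.971e+04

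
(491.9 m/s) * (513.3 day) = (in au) 0.1458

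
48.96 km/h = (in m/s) 13.6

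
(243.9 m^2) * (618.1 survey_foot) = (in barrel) 2.89e+05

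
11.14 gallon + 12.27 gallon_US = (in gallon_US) 23.41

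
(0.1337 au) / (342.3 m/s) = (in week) 96.61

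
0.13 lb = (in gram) 58.97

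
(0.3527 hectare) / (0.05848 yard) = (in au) 4.409e-07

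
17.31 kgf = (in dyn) 1.698e+07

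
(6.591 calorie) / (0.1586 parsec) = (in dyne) 5.635e-10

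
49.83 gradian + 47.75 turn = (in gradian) 1.915e+04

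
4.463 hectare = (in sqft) 4.804e+05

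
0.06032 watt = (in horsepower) 8.089e-05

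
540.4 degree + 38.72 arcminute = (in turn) 1.503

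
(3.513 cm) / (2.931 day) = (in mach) 4.074e-10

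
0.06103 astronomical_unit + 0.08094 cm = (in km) 9.13e+06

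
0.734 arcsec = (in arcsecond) 0.734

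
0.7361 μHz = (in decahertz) 7.361e-08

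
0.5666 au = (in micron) 8.476e+16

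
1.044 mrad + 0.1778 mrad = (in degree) 0.07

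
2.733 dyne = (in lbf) 6.144e-06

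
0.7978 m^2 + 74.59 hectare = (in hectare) 74.59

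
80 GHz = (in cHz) 8e+12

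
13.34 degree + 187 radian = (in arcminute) 6.437e+05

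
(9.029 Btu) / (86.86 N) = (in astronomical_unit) 7.331e-10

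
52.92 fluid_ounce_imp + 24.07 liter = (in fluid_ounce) 864.7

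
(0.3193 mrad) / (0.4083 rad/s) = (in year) 2.48e-11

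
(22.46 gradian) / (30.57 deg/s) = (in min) 0.01102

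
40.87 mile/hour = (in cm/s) 1827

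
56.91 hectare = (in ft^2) 6.126e+06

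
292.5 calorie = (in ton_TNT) 2.925e-07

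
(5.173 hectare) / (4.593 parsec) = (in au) 2.44e-24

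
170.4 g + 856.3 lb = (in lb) 856.7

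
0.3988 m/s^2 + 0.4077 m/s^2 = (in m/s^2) 0.8065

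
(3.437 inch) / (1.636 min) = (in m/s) 0.0008894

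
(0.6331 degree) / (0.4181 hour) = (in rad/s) 7.341e-06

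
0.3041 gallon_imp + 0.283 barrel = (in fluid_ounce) 1568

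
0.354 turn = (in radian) 2.224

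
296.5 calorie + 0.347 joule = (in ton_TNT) 2.966e-07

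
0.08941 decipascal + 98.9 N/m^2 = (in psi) 0.01435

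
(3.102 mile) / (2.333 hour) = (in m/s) 0.5944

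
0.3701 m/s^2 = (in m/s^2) 0.3701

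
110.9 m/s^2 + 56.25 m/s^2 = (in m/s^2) 167.2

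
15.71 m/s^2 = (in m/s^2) 15.71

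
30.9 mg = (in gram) 0.0309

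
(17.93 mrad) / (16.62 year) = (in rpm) 3.267e-10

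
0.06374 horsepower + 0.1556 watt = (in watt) 47.69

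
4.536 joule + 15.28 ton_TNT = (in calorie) 1.528e+10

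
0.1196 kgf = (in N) 1.173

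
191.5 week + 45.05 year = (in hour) 4.268e+05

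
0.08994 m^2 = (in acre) 2.222e-05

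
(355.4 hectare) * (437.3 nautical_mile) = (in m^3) 2.878e+12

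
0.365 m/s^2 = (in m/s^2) 0.365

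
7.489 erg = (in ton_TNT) 1.79e-16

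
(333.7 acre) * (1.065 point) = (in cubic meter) 507.4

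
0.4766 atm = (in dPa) 4.829e+05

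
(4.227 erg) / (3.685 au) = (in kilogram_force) 7.819e-20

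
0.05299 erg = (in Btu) 5.022e-12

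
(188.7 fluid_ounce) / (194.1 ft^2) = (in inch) 0.01218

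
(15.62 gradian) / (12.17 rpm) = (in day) 2.228e-06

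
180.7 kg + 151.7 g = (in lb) 398.7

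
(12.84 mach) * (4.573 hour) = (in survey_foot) 2.361e+08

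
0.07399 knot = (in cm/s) 3.806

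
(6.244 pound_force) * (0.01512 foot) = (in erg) 1.28e+06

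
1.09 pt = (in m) 0.0003845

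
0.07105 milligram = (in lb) 1.566e-07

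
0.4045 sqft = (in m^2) 0.03758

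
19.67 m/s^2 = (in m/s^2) 19.67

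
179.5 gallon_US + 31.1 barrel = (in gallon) 1486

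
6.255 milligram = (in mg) 6.255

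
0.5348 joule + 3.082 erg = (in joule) 0.5348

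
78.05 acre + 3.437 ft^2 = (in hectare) 31.59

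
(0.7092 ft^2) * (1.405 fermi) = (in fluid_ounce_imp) 3.258e-12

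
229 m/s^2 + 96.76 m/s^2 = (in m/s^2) 325.8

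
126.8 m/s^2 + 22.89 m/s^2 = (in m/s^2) 149.7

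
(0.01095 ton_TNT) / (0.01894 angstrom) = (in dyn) 2.419e+24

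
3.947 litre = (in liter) 3.947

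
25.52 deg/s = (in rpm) 4.253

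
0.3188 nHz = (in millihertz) 3.188e-07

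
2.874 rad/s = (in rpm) 27.44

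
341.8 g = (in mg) 3.418e+05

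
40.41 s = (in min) 0.6735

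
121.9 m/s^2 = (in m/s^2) 121.9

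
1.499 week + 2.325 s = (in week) 1.499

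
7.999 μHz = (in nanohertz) 7999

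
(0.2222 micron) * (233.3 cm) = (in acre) 1.281e-10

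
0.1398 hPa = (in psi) 0.002028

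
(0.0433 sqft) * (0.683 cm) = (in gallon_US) 0.007258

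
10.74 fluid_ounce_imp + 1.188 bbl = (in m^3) 0.1892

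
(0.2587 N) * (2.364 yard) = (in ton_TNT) 1.337e-10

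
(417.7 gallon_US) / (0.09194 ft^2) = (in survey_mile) 0.115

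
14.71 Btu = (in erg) 1.552e+11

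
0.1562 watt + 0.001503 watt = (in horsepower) 0.0002115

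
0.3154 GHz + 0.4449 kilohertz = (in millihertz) 3.154e+11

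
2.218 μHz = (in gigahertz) 2.218e-15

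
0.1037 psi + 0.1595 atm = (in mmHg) 126.6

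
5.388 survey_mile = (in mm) 8.671e+06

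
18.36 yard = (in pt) 4.759e+04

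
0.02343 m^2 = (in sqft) 0.2522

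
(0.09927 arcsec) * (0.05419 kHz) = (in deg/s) 0.001494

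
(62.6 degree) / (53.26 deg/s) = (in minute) 0.01959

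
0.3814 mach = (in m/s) 129.9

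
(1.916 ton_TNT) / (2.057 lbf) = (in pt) 2.484e+12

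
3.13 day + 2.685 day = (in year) 0.01593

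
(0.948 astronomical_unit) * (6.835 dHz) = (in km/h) 3.49e+11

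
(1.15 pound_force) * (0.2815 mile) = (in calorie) 553.9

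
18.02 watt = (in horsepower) 0.02417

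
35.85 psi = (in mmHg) 1854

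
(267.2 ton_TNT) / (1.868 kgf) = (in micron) 6.103e+16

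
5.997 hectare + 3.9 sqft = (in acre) 14.82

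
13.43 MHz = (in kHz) 1.343e+04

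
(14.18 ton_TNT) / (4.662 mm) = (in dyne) 1.273e+18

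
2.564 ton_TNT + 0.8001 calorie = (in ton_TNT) 2.564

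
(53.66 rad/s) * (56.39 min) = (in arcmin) 6.241e+08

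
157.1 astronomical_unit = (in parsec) 0.0007616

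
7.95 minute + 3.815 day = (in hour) 91.69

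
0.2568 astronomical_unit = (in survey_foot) 1.26e+11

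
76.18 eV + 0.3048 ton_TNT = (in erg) 1.275e+16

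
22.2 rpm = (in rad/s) 2.325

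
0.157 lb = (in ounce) 2.512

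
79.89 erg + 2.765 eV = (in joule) 7.989e-06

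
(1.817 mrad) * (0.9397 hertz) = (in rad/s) 0.001707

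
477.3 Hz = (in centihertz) 4.773e+04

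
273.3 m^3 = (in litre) 2.733e+05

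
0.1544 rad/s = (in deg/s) 8.846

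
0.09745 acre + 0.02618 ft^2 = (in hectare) 0.03944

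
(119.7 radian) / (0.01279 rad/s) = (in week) 0.01547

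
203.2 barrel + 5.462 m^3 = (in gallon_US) 9977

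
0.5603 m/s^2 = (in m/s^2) 0.5603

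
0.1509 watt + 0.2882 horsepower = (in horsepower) 0.2884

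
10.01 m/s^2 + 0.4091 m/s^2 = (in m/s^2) 10.42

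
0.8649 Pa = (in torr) 0.006487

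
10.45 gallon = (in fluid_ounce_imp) 1392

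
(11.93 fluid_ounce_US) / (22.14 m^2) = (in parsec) 5.164e-22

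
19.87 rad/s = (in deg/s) 1138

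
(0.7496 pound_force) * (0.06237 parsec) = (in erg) 6.417e+22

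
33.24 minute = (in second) 1994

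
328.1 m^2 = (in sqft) 3532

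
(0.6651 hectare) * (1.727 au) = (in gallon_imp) 3.78e+17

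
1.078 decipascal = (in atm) 1.064e-06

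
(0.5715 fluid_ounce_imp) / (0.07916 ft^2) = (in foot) 0.007244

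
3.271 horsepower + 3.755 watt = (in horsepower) 3.276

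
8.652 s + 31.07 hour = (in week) 0.185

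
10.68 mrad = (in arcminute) 36.72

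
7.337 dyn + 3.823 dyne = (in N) 0.0001116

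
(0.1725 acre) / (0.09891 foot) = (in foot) 7.597e+04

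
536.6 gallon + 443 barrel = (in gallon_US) 1.914e+04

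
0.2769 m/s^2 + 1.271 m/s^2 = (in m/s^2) 1.548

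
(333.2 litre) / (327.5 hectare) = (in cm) 1.017e-05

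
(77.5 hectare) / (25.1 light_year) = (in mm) 3.264e-09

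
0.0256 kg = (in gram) 25.6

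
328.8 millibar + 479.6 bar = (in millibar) 4.799e+05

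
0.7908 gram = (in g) 0.7908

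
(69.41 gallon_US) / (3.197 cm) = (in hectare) 0.0008218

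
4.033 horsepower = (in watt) 3007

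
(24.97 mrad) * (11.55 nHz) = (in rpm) 2.754e-09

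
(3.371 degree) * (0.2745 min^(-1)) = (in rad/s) 0.0002692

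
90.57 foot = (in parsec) 8.946e-16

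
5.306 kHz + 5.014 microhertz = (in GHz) 5.306e-06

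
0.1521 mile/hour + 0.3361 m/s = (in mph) 0.9039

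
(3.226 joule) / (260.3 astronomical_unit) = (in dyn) 8.284e-09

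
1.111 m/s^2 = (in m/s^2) 1.111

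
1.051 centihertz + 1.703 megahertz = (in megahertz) 1.703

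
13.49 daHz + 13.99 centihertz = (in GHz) 1.35e-07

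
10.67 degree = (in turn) 0.02964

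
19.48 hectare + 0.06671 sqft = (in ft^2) 2.097e+06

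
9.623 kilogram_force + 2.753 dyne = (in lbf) 21.22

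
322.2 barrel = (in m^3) 51.23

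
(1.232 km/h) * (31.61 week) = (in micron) 6.543e+12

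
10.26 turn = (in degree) 3694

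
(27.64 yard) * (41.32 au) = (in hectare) 1.562e+10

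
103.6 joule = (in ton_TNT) 2.476e-08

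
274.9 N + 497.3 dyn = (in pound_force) 61.8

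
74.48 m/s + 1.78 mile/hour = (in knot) 146.3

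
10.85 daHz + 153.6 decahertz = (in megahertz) 0.001644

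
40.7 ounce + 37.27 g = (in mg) 1.191e+06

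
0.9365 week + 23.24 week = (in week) 24.18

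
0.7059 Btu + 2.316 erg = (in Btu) 0.7059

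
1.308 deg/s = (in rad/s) 0.02283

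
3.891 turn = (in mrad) 2.445e+04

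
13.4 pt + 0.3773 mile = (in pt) 1.721e+06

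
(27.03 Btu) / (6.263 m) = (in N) 4553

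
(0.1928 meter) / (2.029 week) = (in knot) 3.054e-07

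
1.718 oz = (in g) 48.7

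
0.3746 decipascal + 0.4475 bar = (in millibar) 447.5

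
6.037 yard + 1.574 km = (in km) 1.58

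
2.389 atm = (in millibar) 2421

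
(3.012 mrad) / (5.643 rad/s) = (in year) 1.693e-11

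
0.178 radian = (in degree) 10.2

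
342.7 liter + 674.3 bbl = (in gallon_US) 2.841e+04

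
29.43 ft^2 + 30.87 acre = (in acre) 30.87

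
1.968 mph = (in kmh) 3.167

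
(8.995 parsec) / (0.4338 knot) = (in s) 1.244e+18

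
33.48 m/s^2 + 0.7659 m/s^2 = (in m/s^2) 34.25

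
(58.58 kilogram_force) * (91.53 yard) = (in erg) 4.808e+11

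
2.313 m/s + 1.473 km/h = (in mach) 0.007995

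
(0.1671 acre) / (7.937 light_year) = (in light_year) 9.519e-31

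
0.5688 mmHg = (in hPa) 0.7583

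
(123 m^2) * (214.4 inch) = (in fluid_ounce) 2.265e+07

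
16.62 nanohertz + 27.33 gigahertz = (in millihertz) 2.733e+13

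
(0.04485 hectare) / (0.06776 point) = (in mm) 1.876e+10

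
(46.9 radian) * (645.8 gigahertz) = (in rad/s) 3.029e+13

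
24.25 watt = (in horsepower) 0.03252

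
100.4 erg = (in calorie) 2.4e-06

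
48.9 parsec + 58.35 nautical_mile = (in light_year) 159.5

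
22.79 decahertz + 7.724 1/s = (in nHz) 2.356e+11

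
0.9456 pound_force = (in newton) 4.206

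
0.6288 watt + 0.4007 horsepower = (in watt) 299.4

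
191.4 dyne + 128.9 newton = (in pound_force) 28.98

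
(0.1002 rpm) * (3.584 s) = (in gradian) 2.394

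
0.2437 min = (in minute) 0.2437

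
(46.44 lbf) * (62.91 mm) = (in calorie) 3.106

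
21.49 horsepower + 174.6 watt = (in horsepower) 21.72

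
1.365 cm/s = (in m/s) 0.01365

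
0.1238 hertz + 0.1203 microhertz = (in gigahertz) 1.238e-10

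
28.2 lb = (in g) 1.279e+04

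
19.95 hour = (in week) 0.1187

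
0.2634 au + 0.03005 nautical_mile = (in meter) 3.94e+10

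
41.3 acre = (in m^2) 1.671e+05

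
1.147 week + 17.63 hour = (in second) 7.572e+05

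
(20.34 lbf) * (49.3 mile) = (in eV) 4.48e+25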